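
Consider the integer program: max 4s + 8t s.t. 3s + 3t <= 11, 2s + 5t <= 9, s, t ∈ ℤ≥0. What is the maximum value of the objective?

16

Relaxing integrality, the LP optimum is 16.89 at (s,t) = (3.11, 0.556), which is not an integer point.
(s,t)=(2,1): 3·2+3·1=9≤11, 2·2+5·1=9≤9, objective 16.
(s,t)=(1,1): 3·1+3·1=6≤11, 2·1+5·1=7≤9, objective 12.
(s,t)=(3,0): 3·3+3·0=9≤11, 2·3+5·0=6≤9, objective 12.
Maximum is 16 at (s,t)=(2,1).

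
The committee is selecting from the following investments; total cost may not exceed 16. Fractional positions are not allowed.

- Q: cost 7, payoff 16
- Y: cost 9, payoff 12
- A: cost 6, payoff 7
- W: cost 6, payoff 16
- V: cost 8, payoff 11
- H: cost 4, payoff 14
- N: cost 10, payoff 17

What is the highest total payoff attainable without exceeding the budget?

37

Allowing fractional choices, the relaxed optimum would be about 43.7, but investments are indivisible.
A + W + H: cost 6 + 6 + 4 = 16 ≤ 16, payoff 7 + 16 + 14 = 37.
W + N: cost 6 + 10 = 16 ≤ 16, payoff 16 + 17 = 33.
Best is A, W, and H with total payoff 37.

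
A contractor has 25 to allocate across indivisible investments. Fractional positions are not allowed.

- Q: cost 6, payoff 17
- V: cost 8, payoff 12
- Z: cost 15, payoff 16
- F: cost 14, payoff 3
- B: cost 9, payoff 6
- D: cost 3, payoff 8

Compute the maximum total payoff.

41

Take Q, Z, and D: cost 6 + 15 + 3 = 24 ≤ 25, payoff 17 + 16 + 8 = 41.
No other feasible combination does better.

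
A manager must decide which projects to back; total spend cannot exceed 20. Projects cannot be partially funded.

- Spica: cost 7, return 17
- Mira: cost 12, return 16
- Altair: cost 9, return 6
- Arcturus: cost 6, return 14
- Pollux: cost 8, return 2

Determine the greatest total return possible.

33

Allowing fractional choices, the relaxed optimum would be about 40.3, but projects are indivisible.
Spica + Arcturus: cost 7 + 6 = 13 ≤ 20, return 17 + 14 = 31.
Spica + Mira: cost 7 + 12 = 19 ≤ 20, return 17 + 16 = 33.
Best is Spica and Mira with total return 33.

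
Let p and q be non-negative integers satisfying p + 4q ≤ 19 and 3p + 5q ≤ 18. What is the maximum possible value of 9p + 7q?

(p,q)=(6,0) is feasible, giving 54.
(p,q)=(5,0) is feasible, giving 45.
Maximum is 54 at (p,q)=(6,0).

54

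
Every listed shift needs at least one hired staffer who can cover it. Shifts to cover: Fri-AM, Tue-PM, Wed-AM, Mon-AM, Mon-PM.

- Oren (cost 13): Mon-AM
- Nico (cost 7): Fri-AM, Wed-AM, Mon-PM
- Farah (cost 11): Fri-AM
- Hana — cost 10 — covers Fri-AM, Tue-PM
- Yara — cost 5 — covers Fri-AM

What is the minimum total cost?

Choose Oren, Nico, and Hana: together they cover Fri-AM, Tue-PM, Wed-AM, Mon-AM, Mon-PM — every shift.
Total cost: 13 + 7 + 10 = 30.
No cover costs less than 30.

30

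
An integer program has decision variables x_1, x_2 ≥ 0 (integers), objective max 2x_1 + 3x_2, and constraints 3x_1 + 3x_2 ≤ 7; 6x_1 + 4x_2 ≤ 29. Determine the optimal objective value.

Relaxing integrality, the LP optimum is 7.00 at (x_1,x_2) = (0, 2.33), which is not an integer point.
(x_1,x_2)=(0,2) is feasible, giving 6.
(x_1,x_2)=(1,1) is feasible, giving 5.
(x_1,x_2)=(0,1) is feasible, giving 3.
The best lattice point is (0,2), giving 6.

6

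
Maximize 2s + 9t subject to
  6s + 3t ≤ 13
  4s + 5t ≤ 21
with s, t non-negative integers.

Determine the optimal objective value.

36

Relaxing integrality, the LP optimum is 37.80 at (s,t) = (0, 4.2), which is not an integer point.
(s,t)=(0,4): 6·0+3·4=12≤13, 4·0+5·4=20≤21, objective 36.
(s,t)=(0,3): 6·0+3·3=9≤13, 4·0+5·3=15≤21, objective 27.
The best lattice point is (0,4), giving 36.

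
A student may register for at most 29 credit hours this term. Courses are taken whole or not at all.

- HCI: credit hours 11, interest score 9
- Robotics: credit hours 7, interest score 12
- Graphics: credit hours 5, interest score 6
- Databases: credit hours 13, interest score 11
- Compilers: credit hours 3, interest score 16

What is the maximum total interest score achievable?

This is an integer program with binary decision variables.
Take Robotics, Graphics, Databases, and Compilers: credit hours 7 + 5 + 13 + 3 = 28 ≤ 29, interest score 12 + 6 + 11 + 16 = 45.
No other feasible combination does better.

45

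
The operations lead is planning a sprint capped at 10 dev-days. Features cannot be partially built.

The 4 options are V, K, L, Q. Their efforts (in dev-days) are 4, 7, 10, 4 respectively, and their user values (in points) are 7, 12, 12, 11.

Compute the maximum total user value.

18

Take V and Q: effort 4 + 4 = 8 ≤ 10, user value 7 + 11 = 18.
No other feasible combination does better.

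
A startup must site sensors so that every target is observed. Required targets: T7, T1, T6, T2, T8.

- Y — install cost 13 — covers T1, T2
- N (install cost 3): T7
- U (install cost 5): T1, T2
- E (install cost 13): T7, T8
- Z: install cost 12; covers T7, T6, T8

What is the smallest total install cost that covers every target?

The greedy cost-per-new-target heuristic would pick U, N, and Z for 20, but a cheaper cover exists.
Choose U and Z: together they cover T7, T1, T6, T2, T8 — every target.
Total install cost: 5 + 12 = 17.
No cover costs less than 17.

17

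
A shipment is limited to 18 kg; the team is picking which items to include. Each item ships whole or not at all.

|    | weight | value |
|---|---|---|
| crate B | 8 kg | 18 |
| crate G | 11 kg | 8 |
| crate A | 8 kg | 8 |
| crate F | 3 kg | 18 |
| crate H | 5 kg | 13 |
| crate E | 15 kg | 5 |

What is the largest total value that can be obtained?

Allowing fractional choices, the relaxed optimum would be about 51.0, but items are indivisible.
crate B + crate F: weight 8 + 3 = 11 ≤ 18, value 18 + 18 = 36.
crate A + crate F + crate H: weight 8 + 3 + 5 = 16 ≤ 18, value 8 + 18 + 13 = 39.
crate B + crate F + crate H: weight 8 + 3 + 5 = 16 ≤ 18, value 18 + 18 + 13 = 49.
Best is crate B, crate F, and crate H with total value 49.

49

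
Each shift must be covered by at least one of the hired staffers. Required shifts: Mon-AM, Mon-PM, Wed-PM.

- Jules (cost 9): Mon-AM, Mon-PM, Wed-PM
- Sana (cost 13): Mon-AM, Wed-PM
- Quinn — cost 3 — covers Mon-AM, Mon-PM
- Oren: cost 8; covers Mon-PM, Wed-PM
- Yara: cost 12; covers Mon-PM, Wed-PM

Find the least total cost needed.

Jules alone covers Mon-AM, Mon-PM, Wed-PM — every shift.
Total cost: 9.

9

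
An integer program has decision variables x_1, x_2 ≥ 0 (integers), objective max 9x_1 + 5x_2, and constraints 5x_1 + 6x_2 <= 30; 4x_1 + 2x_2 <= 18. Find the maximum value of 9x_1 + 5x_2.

Relaxing integrality, the LP optimum is 41.57 at (x_1,x_2) = (3.43, 2.14), which is not an integer point.
(x_1,x_2)=(4,1): 5·4+6·1=26≤30, 4·4+2·1=18≤18, objective 41.
(x_1,x_2)=(3,2): 5·3+6·2=27≤30, 4·3+2·2=16≤18, objective 37.
(x_1,x_2)=(4,0): 5·4+6·0=20≤30, 4·4+2·0=16≤18, objective 36.
(x_1,x_2)=(2,3): 5·2+6·3=28≤30, 4·2+2·3=14≤18, objective 33.
No feasible integer point exceeds 41.

41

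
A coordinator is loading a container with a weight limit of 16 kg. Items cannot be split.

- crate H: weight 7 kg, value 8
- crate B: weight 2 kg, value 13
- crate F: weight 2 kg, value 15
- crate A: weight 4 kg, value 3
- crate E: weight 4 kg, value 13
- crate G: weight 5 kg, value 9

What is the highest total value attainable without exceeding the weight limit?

Take crate B, crate F, crate E, and crate G: weight 2 + 2 + 4 + 5 = 13 ≤ 16, value 13 + 15 + 13 + 9 = 50.
No other feasible combination does better.

50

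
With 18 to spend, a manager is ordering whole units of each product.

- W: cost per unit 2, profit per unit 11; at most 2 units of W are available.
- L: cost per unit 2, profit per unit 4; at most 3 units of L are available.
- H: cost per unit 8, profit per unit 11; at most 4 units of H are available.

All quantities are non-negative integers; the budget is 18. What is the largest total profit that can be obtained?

45

This is a bounded integer knapsack.
Take 2×W, 3×L, and 1×H: cost 18 ≤ 18, profit 2·11 + 3·4 + 1·11 = 45.
W has the best ratio (11/2) and is taken to its limit of 2; remaining capacity is filled optimally with the others.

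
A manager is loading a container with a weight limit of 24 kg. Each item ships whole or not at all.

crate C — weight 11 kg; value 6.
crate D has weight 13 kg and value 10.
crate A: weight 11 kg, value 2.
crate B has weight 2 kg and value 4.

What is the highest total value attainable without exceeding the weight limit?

Take crate C and crate D: weight 11 + 13 = 24 ≤ 24, value 6 + 10 = 16.
No other feasible combination does better.

16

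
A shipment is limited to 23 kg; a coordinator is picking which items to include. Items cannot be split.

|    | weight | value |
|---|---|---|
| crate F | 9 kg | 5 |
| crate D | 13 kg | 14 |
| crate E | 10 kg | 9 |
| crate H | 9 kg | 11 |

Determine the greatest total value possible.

crate D + crate E: weight 13 + 10 = 23 ≤ 23, value 14 + 9 = 23.
crate E + crate H: weight 10 + 9 = 19 ≤ 23, value 9 + 11 = 20.
crate D + crate H: weight 13 + 9 = 22 ≤ 23, value 14 + 11 = 25.
Best is crate D and crate H with total value 25.

25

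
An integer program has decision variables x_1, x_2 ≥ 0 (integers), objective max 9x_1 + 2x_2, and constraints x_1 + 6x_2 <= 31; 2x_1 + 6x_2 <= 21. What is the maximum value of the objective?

90

The continuous relaxation peaks at (10.5, 0) with value 94.50; rounding to a feasible lattice point costs some objective.
(x_1,x_2)=(10,0): 1·10+6·0=10≤31, 2·10+6·0=20≤21, objective 90.
(x_1,x_2)=(9,0): 1·9+6·0=9≤31, 2·9+6·0=18≤21, objective 81.
No feasible integer point exceeds 90.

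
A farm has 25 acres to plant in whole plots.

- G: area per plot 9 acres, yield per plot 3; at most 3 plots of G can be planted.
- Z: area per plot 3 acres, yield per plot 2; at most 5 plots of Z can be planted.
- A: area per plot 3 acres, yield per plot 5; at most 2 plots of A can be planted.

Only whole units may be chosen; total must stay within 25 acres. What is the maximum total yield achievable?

20

This is a bounded integer knapsack.
1×G, 3×Z, and 2×A: area 24 ≤ 25, yield 1·3 + 3·2 + 2·5 = 19.
5×Z and 2×A: area 21 ≤ 25, yield 5·2 + 2·5 = 20.
Best is 20.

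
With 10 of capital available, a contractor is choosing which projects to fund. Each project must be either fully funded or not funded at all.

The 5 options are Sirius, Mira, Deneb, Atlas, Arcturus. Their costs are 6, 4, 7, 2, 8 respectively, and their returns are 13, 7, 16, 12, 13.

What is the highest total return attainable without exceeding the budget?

Allowing fractional choices, the relaxed optimum would be about 30.2, but projects are indivisible.
Sirius + Atlas: cost 6 + 2 = 8 ≤ 10, return 13 + 12 = 25.
Deneb + Atlas: cost 7 + 2 = 9 ≤ 10, return 16 + 12 = 28.
Best is Deneb and Atlas with total return 28.

28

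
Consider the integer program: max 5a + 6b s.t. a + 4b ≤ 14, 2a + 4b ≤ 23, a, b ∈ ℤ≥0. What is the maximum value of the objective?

55

(a,b)=(11,0): 1·11+4·0=11≤14, 2·11+4·0=22≤23, objective 55.
(a,b)=(10,0): 1·10+4·0=10≤14, 2·10+4·0=20≤23, objective 50.
The best lattice point is (11,0), giving 55.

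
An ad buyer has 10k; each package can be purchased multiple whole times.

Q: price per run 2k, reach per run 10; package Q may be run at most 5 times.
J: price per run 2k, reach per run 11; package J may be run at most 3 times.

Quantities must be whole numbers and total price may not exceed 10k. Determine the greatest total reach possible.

53

2×Q and 3×J: price 10 ≤ 10, reach 2·10 + 3·11 = 53.
3×Q and 2×J: price 10 ≤ 10, reach 3·10 + 2·11 = 52.
Best is 53.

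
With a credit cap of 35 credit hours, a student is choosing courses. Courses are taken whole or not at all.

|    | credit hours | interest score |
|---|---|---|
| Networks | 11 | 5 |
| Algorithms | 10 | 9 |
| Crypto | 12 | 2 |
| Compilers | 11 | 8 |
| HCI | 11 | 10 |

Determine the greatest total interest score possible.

27

Algorithms + Compilers + HCI: credit hours 10 + 11 + 11 = 32 ≤ 35, interest score 9 + 8 + 10 = 27.
Networks + Algorithms + HCI: credit hours 11 + 10 + 11 = 32 ≤ 35, interest score 5 + 9 + 10 = 24.
Best is Algorithms, Compilers, and HCI with total interest score 27.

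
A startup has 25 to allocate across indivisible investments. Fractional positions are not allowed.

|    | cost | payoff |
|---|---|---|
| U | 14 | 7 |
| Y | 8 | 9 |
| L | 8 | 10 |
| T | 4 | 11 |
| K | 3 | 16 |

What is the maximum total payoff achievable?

Allowing fractional choices, the relaxed optimum would be about 47.0, but investments are indivisible.
Y + L + T + K: cost 8 + 8 + 4 + 3 = 23 ≤ 25, payoff 9 + 10 + 11 + 16 = 46.
Y + T + K: cost 8 + 4 + 3 = 15 ≤ 25, payoff 9 + 11 + 16 = 36.
L + T + K: cost 8 + 4 + 3 = 15 ≤ 25, payoff 10 + 11 + 16 = 37.
Best is Y, L, T, and K with total payoff 46.

46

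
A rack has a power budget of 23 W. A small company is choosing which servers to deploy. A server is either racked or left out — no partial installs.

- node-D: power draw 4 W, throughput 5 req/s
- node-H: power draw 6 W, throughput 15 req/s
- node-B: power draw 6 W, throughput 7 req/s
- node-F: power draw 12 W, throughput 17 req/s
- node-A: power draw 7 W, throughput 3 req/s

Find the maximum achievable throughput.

Take node-D, node-H, and node-F: power draw 4 + 6 + 12 = 22 ≤ 23, throughput 5 + 15 + 17 = 37.
No other feasible combination does better.

37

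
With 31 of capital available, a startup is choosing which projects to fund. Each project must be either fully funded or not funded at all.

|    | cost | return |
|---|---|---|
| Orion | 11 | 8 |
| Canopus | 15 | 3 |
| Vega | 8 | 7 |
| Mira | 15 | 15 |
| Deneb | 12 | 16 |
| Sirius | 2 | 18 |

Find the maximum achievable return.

Treat it as a binary knapsack problem.
Take Mira, Deneb, and Sirius: cost 15 + 12 + 2 = 29 ≤ 31, return 15 + 16 + 18 = 49.
No other feasible combination does better.

49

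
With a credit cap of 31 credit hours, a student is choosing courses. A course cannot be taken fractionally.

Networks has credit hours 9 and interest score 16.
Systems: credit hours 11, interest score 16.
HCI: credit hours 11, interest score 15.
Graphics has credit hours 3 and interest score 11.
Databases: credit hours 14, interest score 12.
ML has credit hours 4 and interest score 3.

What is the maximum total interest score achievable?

47

Treat it as a binary knapsack problem.
Networks + Systems + Graphics + ML: credit hours 9 + 11 + 3 + 4 = 27 ≤ 31, interest score 16 + 16 + 11 + 3 = 46.
Networks + HCI + Graphics + ML: credit hours 9 + 11 + 3 + 4 = 27 ≤ 31, interest score 16 + 15 + 11 + 3 = 45.
Networks + Systems + HCI: credit hours 9 + 11 + 11 = 31 ≤ 31, interest score 16 + 16 + 15 = 47.
Best is Networks, Systems, and HCI with total interest score 47.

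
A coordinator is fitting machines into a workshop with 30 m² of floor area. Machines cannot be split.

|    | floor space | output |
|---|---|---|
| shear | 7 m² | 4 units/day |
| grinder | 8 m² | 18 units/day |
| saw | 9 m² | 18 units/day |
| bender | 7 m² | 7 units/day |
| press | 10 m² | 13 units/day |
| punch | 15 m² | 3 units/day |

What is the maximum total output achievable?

grinder + saw + bender: floor space 8 + 9 + 7 = 24 ≤ 30, output 18 + 18 + 7 = 43.
shear + grinder + saw: floor space 7 + 8 + 9 = 24 ≤ 30, output 4 + 18 + 18 = 40.
grinder + saw + press: floor space 8 + 9 + 10 = 27 ≤ 30, output 18 + 18 + 13 = 49.
Best is grinder, saw, and press with total output 49.

49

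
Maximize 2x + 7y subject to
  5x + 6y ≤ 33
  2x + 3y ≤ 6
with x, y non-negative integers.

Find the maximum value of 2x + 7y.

14

(x,y)=(0,2): 5·0+6·2=12≤33, 2·0+3·2=6≤6, objective 14.
(x,y)=(1,1): 5·1+6·1=11≤33, 2·1+3·1=5≤6, objective 9.
(x,y)=(0,1): 5·0+6·1=6≤33, 2·0+3·1=3≤6, objective 7.
Maximum is 14 at (x,y)=(0,2).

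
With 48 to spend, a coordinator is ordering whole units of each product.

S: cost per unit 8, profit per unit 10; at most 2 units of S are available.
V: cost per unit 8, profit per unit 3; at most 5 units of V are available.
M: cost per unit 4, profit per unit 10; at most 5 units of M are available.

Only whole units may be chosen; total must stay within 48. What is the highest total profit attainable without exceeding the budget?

73

2×S, 1×V, and 5×M: cost 44 ≤ 48, profit 2·10 + 1·3 + 5·10 = 73.
2×S and 5×M: cost 36 ≤ 48, profit 2·10 + 5·10 = 70.
Best is 73.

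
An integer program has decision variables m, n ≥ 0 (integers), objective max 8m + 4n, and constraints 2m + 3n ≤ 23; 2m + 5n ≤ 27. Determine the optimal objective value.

(m,n)=(11,0): 2·11+3·0=22≤23, 2·11+5·0=22≤27, objective 88.
(m,n)=(10,1): 2·10+3·1=23≤23, 2·10+5·1=25≤27, objective 84.
(m,n)=(10,0): 2·10+3·0=20≤23, 2·10+5·0=20≤27, objective 80.
Maximum is 88 at (m,n)=(11,0).

88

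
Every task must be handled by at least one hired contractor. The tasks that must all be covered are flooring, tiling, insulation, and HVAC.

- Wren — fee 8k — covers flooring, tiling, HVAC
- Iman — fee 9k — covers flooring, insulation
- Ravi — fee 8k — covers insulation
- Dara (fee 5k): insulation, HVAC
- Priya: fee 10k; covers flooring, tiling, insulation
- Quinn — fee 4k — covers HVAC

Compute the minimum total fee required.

13

Choose Wren and Dara: together they cover flooring, tiling, insulation, HVAC — every task.
Total fee: 8 + 5 = 13.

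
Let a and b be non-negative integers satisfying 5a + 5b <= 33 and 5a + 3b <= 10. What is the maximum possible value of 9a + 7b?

21

The continuous relaxation peaks at (0, 3.33) with value 23.33; rounding to a feasible lattice point costs some objective.
(a,b)=(0,3): 5·0+5·3=15≤33, 5·0+3·3=9≤10, objective 21.
(a,b)=(0,2): 5·0+5·2=10≤33, 5·0+3·2=6≤10, objective 14.
The best lattice point is (0,3), giving 21.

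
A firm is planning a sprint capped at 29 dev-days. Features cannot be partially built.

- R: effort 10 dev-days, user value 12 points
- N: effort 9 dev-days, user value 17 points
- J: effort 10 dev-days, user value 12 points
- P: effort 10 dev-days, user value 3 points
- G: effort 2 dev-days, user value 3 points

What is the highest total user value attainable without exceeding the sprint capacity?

41

R + N + G: effort 10 + 9 + 2 = 21 ≤ 29, user value 12 + 17 + 3 = 32.
R + N + J: effort 10 + 9 + 10 = 29 ≤ 29, user value 12 + 17 + 12 = 41.
Best is R, N, and J with total user value 41.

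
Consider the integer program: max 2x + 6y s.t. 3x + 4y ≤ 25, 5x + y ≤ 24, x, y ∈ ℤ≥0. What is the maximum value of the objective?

(x,y)=(0,6): 3·0+4·6=24≤25, 5·0+1·6=6≤24, objective 36.
(x,y)=(1,5): 3·1+4·5=23≤25, 5·1+1·5=10≤24, objective 32.
(x,y)=(0,5): 3·0+4·5=20≤25, 5·0+1·5=5≤24, objective 30.
No feasible integer point exceeds 36.

36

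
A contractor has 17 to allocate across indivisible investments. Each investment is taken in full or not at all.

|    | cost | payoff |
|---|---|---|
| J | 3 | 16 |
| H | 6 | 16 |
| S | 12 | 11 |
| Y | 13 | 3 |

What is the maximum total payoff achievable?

Allowing fractional choices, the relaxed optimum would be about 39.3, but investments are indivisible.
J + Y: cost 3 + 13 = 16 ≤ 17, payoff 16 + 3 = 19.
J + S: cost 3 + 12 = 15 ≤ 17, payoff 16 + 11 = 27.
J + H: cost 3 + 6 = 9 ≤ 17, payoff 16 + 16 = 32.
Best is J and H with total payoff 32.

32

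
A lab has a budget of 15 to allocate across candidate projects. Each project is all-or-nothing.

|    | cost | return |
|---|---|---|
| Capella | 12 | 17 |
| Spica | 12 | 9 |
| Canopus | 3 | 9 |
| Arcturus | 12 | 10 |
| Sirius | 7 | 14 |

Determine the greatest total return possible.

This is a 0-1 knapsack instance.
Allowing fractional choices, the relaxed optimum would be about 30.1, but projects are indivisible.
Canopus + Sirius: cost 3 + 7 = 10 ≤ 15, return 9 + 14 = 23.
Canopus + Arcturus: cost 3 + 12 = 15 ≤ 15, return 9 + 10 = 19.
Capella + Canopus: cost 12 + 3 = 15 ≤ 15, return 17 + 9 = 26.
Best is Capella and Canopus with total return 26.

26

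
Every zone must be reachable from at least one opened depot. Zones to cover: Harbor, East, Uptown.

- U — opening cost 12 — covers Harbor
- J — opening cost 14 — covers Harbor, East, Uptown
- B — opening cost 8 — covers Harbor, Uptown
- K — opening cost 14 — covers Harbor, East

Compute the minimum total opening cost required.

14

J alone covers Harbor, East, Uptown — every zone.
Total opening cost: 14.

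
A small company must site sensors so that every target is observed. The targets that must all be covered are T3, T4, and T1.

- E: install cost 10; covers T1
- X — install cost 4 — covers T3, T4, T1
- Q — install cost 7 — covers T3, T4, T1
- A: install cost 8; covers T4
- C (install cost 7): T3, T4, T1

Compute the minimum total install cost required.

This is an integer covering problem.
X alone covers T3, T4, T1 — every target.
Total install cost: 4.
No cover costs less than 4.

4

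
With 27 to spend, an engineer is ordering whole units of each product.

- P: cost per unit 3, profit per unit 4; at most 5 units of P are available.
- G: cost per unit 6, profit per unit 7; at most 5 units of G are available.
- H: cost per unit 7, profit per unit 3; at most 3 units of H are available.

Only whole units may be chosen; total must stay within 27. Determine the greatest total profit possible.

34

5×P and 2×G: cost 27 ≤ 27, profit 5·4 + 2·7 = 34.
3×P and 3×G: cost 27 ≤ 27, profit 3·4 + 3·7 = 33.
Best is 34.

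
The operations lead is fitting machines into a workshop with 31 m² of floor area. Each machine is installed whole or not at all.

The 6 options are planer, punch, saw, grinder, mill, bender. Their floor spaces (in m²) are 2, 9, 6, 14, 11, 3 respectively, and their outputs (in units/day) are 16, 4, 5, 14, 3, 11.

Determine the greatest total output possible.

This is an integer program with binary decision variables.
Allowing fractional choices, the relaxed optimum would be about 48.7, but machines are indivisible.
planer + saw + grinder + bender: floor space 2 + 6 + 14 + 3 = 25 ≤ 31, output 16 + 5 + 14 + 11 = 46.
planer + punch + grinder + bender: floor space 2 + 9 + 14 + 3 = 28 ≤ 31, output 16 + 4 + 14 + 11 = 45.
planer + grinder + mill + bender: floor space 2 + 14 + 11 + 3 = 30 ≤ 31, output 16 + 14 + 3 + 11 = 44.
Best is planer, saw, grinder, and bender with total output 46.

46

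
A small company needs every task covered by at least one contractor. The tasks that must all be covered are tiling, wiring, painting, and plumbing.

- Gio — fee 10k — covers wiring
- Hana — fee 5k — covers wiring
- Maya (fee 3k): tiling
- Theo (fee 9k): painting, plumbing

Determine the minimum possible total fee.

17

This is a weighted set-cover instance.
Choose Hana, Maya, and Theo: together they cover tiling, wiring, painting, plumbing — every task.
Total fee: 5 + 3 + 9 = 17.
No cover costs less than 17.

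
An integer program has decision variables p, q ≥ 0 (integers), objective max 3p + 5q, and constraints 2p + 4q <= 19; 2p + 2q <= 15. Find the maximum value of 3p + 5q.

The continuous relaxation peaks at (5.5, 2) with value 26.50; rounding to a feasible lattice point costs some objective.
(p,q)=(5,2) is feasible, giving 25.
(p,q)=(6,1) is feasible, giving 23.
(p,q)=(4,2) is feasible, giving 22.
The best lattice point is (5,2), giving 25.

25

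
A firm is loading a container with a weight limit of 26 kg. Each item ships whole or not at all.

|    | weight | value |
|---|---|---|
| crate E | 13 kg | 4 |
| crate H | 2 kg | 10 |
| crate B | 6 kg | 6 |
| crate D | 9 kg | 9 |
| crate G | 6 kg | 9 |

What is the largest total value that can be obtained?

34

Treat it as a binary knapsack problem.
crate H + crate D + crate G: weight 2 + 9 + 6 = 17 ≤ 26, value 10 + 9 + 9 = 28.
crate H + crate B + crate G: weight 2 + 6 + 6 = 14 ≤ 26, value 10 + 6 + 9 = 25.
crate H + crate B + crate D + crate G: weight 2 + 6 + 9 + 6 = 23 ≤ 26, value 10 + 6 + 9 + 9 = 34.
Best is crate H, crate B, crate D, and crate G with total value 34.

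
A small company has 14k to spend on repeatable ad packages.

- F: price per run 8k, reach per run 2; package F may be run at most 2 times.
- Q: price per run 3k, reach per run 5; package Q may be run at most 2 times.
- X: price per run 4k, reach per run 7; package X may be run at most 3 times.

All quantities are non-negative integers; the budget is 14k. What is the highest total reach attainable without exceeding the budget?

24

X has the best ratio (7/4); taking only X gives at most 3×7 = 21 (stopped by the price limit).
Mixing does better — 2×Q and 2×X: price 14 ≤ 14, reach 2·5 + 2·7 = 24.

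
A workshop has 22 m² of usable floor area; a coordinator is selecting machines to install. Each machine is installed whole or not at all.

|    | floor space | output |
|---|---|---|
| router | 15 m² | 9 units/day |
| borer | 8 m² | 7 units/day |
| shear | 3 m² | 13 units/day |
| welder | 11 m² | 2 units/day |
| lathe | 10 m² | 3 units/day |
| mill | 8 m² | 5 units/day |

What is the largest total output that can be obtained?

Allowing fractional choices, the relaxed optimum would be about 26.8, but machines are indivisible.
router + shear: floor space 15 + 3 = 18 ≤ 22, output 9 + 13 = 22.
borer + shear + mill: floor space 8 + 3 + 8 = 19 ≤ 22, output 7 + 13 + 5 = 25.
borer + shear + lathe: floor space 8 + 3 + 10 = 21 ≤ 22, output 7 + 13 + 3 = 23.
Best is borer, shear, and mill with total output 25.

25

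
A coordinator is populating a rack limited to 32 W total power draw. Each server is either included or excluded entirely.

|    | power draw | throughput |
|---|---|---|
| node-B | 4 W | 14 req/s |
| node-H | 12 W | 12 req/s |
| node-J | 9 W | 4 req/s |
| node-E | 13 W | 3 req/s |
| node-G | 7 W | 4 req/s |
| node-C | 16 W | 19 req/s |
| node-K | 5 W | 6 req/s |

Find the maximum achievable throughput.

node-B + node-G + node-C + node-K: power draw 4 + 7 + 16 + 5 = 32 ≤ 32, throughput 14 + 4 + 19 + 6 = 43.
node-B + node-H + node-C: power draw 4 + 12 + 16 = 32 ≤ 32, throughput 14 + 12 + 19 = 45.
node-B + node-C + node-K: power draw 4 + 16 + 5 = 25 ≤ 32, throughput 14 + 19 + 6 = 39.
Best is node-B, node-H, and node-C with total throughput 45.

45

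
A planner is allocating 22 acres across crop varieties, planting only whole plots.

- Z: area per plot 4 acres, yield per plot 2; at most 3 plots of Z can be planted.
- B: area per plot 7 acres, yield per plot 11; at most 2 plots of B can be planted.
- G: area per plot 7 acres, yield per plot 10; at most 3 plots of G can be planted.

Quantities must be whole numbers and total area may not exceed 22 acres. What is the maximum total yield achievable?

B has the best ratio (11/7); taking only B gives at most 2×11 = 22 (stopped by the supply cap of 2).
Mixing does better — 2×B and 1×G: area 21 ≤ 22, yield 2·11 + 1·10 = 32.

32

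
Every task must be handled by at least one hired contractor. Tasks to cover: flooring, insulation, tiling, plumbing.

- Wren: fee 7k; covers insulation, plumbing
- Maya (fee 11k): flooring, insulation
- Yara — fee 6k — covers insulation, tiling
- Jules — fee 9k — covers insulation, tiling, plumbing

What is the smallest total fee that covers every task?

The greedy cost-per-new-task heuristic would pick Yara, Wren, and Maya for 24, but a cheaper cover exists.
Choose Maya and Jules: together they cover flooring, insulation, tiling, plumbing — every task.
Total fee: 11 + 9 = 20.
No cover costs less than 20.

20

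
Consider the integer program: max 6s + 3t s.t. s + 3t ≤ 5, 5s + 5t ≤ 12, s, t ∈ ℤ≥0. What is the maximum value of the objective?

12

The continuous relaxation peaks at (2.4, 0) with value 14.40; rounding to a feasible lattice point costs some objective.
(s,t)=(2,0): 1·2+3·0=2≤5, 5·2+5·0=10≤12, objective 12.
(s,t)=(1,1): 1·1+3·1=4≤5, 5·1+5·1=10≤12, objective 9.
Maximum is 12 at (s,t)=(2,0).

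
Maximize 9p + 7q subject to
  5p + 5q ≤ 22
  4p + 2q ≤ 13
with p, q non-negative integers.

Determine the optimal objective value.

(p,q)=(2,2): 5·2+5·2=20≤22, 4·2+2·2=12≤13, objective 32.
(p,q)=(1,3): 5·1+5·3=20≤22, 4·1+2·3=10≤13, objective 30.
No feasible integer point exceeds 32.

32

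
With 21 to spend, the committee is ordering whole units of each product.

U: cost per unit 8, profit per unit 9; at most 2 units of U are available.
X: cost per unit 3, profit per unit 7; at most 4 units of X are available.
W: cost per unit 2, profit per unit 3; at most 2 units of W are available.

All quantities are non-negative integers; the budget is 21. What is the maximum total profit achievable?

37

Take 1×U and 4×X: cost 20 ≤ 21, profit 1·9 + 4·7 = 37.
X has the best ratio (7/3) and is taken to its limit of 4; remaining capacity is filled optimally with the others.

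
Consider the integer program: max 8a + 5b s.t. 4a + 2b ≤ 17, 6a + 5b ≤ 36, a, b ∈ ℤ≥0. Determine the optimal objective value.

38

(a,b)=(1,6) is feasible, giving 38.
(a,b)=(2,4) is feasible, giving 36.
(a,b)=(0,7) is feasible, giving 35.
(a,b)=(1,5) is feasible, giving 33.
No feasible integer point exceeds 38.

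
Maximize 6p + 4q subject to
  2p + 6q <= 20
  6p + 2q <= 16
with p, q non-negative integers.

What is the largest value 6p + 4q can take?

20

(p,q)=(2,2) is feasible, giving 20.
(p,q)=(1,3) is feasible, giving 18.
No feasible integer point exceeds 20.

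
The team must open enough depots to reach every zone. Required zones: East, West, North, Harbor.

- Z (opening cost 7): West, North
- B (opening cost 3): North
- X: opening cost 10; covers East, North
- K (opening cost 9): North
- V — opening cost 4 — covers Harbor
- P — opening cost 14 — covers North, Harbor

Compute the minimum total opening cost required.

21

Choose Z, X, and V: together they cover East, West, North, Harbor — every zone.
Total opening cost: 7 + 10 + 4 = 21.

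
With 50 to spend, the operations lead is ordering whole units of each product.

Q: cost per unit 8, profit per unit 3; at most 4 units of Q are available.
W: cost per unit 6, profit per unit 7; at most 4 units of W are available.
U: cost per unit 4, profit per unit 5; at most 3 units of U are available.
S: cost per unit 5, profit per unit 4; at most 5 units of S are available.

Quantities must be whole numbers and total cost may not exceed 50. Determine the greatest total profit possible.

52

This is a bounded integer knapsack.
Take 3×W, 3×U, and 4×S: cost 50 ≤ 50, profit 3·7 + 3·5 + 4·4 = 52.
U has the best ratio (5/4) and is taken to its limit of 3; remaining capacity is filled optimally with the others.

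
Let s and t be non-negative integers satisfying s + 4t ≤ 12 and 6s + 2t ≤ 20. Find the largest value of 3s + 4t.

14

(s,t)=(2,2): 1·2+4·2=10≤12, 6·2+2·2=16≤20, objective 14.
(s,t)=(3,1): 1·3+4·1=7≤12, 6·3+2·1=20≤20, objective 13.
(s,t)=(1,2): 1·1+4·2=9≤12, 6·1+2·2=10≤20, objective 11.
(s,t)=(2,1): 1·2+4·1=6≤12, 6·2+2·1=14≤20, objective 10.
Maximum is 14 at (s,t)=(2,2).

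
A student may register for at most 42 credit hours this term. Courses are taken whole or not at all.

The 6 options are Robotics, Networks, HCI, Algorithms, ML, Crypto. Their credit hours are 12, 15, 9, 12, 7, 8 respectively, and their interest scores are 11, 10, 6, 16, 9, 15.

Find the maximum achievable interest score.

51

Take Robotics, Algorithms, ML, and Crypto: credit hours 12 + 12 + 7 + 8 = 39 ≤ 42, interest score 11 + 16 + 9 + 15 = 51.
No other feasible combination does better.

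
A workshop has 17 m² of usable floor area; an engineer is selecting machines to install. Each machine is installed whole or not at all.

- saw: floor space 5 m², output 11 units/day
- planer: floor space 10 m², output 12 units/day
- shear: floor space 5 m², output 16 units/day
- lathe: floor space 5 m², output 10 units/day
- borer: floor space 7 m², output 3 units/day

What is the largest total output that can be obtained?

37

This is a 0-1 knapsack instance.
Allowing fractional choices, the relaxed optimum would be about 39.4, but machines are indivisible.
saw + shear + borer: floor space 5 + 5 + 7 = 17 ≤ 17, output 11 + 16 + 3 = 30.
shear + lathe + borer: floor space 5 + 5 + 7 = 17 ≤ 17, output 16 + 10 + 3 = 29.
saw + shear + lathe: floor space 5 + 5 + 5 = 15 ≤ 17, output 11 + 16 + 10 = 37.
Best is saw, shear, and lathe with total output 37.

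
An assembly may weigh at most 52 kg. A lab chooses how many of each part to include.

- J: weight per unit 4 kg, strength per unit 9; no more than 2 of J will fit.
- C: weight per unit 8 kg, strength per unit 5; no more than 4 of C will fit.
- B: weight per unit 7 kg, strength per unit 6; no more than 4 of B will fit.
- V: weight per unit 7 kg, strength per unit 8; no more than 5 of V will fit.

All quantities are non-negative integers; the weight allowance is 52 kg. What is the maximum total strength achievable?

2×J, 1×C, and 5×V: weight 51 ≤ 52, strength 2·9 + 1·5 + 5·8 = 63.
2×J, 1×B, and 5×V: weight 50 ≤ 52, strength 2·9 + 1·6 + 5·8 = 64.
Best is 64.

64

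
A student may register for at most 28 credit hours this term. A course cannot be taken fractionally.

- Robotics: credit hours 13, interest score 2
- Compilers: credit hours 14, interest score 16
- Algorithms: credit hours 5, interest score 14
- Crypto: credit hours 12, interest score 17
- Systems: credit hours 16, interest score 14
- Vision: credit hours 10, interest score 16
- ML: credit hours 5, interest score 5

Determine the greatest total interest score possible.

Crypto + Vision + ML: credit hours 12 + 10 + 5 = 27 ≤ 28, interest score 17 + 16 + 5 = 38.
Algorithms + Crypto + Vision: credit hours 5 + 12 + 10 = 27 ≤ 28, interest score 14 + 17 + 16 = 47.
Algorithms + Crypto + ML: credit hours 5 + 12 + 5 = 22 ≤ 28, interest score 14 + 17 + 5 = 36.
Best is Algorithms, Crypto, and Vision with total interest score 47.

47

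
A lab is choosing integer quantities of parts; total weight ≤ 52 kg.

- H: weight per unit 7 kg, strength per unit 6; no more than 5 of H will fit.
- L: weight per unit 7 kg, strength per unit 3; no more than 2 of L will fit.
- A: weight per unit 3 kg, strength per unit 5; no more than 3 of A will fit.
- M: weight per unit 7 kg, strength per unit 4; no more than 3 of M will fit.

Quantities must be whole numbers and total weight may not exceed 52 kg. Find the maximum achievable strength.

5×H, 3×A, and 1×M: weight 51 ≤ 52, strength 5·6 + 3·5 + 1·4 = 49.
5×H, 1×L, and 3×A: weight 51 ≤ 52, strength 5·6 + 1·3 + 3·5 = 48.
Best is 49.

49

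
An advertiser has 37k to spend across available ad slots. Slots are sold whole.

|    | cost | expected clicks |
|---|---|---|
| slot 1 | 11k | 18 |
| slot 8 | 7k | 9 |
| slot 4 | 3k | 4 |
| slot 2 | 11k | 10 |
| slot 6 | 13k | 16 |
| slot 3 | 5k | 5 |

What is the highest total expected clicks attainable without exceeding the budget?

Treat it as a binary knapsack problem.
Take slot 1, slot 8, slot 6, and slot 3: cost 11 + 7 + 13 + 5 = 36 ≤ 37, expected clicks 18 + 9 + 16 + 5 = 48.
No other feasible combination does better.

48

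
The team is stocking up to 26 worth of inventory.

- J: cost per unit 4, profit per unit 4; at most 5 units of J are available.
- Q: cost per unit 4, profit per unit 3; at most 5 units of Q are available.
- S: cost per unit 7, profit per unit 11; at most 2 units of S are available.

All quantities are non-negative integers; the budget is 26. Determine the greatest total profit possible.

Take 3×J and 2×S: cost 26 ≤ 26, profit 3·4 + 2·11 = 34.
S has the best ratio (11/7) and is taken to its limit of 2; remaining capacity is filled optimally with the others.

34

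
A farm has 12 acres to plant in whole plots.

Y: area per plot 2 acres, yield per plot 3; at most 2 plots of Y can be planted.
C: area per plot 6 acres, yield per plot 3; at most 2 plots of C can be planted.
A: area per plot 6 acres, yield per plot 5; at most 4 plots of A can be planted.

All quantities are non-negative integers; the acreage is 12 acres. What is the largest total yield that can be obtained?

2×Y and 1×A: area 10 ≤ 12, yield 2·3 + 1·5 = 11.
2×A: area 12 ≤ 12, yield 2·5 = 10.
Best is 11.

11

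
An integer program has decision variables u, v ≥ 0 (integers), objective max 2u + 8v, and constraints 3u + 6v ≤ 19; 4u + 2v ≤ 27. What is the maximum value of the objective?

(u,v)=(0,3): 3·0+6·3=18≤19, 4·0+2·3=6≤27, objective 24.
(u,v)=(1,2): 3·1+6·2=15≤19, 4·1+2·2=8≤27, objective 18.
(u,v)=(0,2): 3·0+6·2=12≤19, 4·0+2·2=4≤27, objective 16.
Maximum is 24 at (u,v)=(0,3).

24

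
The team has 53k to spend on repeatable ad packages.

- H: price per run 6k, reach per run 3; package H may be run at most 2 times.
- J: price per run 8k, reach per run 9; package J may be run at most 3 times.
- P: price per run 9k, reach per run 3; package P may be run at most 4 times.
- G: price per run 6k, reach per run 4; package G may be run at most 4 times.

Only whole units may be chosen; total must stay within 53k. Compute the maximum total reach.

43

This is a bounded integer knapsack.
3×J, 1×P, and 3×G: price 51 ≤ 53, reach 3·9 + 1·3 + 3·4 = 42.
3×J and 4×G: price 48 ≤ 53, reach 3·9 + 4·4 = 43.
Best is 43.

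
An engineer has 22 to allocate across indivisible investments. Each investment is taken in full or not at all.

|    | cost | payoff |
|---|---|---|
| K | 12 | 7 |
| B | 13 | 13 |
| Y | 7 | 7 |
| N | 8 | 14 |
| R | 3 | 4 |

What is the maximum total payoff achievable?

Treat it as a binary knapsack problem.
Allowing fractional choices, the relaxed optimum would be about 29.0, but investments are indivisible.
B + N: cost 13 + 8 = 21 ≤ 22, payoff 13 + 14 = 27.
Y + N + R: cost 7 + 8 + 3 = 18 ≤ 22, payoff 7 + 14 + 4 = 25.
Best is B and N with total payoff 27.

27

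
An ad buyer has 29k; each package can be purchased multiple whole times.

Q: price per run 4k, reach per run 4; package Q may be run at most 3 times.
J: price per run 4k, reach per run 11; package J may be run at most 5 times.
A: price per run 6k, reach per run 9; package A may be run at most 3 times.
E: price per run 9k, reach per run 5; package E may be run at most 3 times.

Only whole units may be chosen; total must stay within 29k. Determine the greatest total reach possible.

5×J and 1×A: price 26 ≤ 29, reach 5·11 + 1·9 = 64.
2×Q and 5×J: price 28 ≤ 29, reach 2·4 + 5·11 = 63.
Best is 64.

64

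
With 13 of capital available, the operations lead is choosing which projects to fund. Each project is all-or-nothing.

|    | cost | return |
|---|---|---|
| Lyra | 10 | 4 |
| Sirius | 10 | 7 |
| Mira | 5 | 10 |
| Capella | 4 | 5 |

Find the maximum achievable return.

Mira: cost 5 ≤ 13, return 10.
Mira + Capella: cost 5 + 4 = 9 ≤ 13, return 10 + 5 = 15.
Sirius: cost 10 ≤ 13, return 7.
Best is Mira and Capella with total return 15.

15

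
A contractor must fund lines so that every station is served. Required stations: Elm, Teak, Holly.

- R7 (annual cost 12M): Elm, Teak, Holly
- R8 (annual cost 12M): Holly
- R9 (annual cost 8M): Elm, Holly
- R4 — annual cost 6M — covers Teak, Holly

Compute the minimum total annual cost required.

This is an integer covering problem.
R7 alone covers Elm, Teak, Holly — every station.
Total annual cost: 12.

12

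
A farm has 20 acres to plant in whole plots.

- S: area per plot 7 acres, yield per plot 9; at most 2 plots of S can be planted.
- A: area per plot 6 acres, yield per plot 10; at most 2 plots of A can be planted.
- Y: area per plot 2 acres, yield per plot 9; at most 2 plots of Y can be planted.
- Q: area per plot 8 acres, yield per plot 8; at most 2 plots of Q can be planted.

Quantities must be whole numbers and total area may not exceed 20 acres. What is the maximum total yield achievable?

1×S, 1×A, and 2×Y: area 17 ≤ 20, yield 1·9 + 1·10 + 2·9 = 37.
2×A and 2×Y: area 16 ≤ 20, yield 2·10 + 2·9 = 38.
Best is 38.

38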